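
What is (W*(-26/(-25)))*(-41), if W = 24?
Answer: -25584/25 ≈ -1023.4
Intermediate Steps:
(W*(-26/(-25)))*(-41) = (24*(-26/(-25)))*(-41) = (24*(-26*(-1/25)))*(-41) = (24*(26/25))*(-41) = (624/25)*(-41) = -25584/25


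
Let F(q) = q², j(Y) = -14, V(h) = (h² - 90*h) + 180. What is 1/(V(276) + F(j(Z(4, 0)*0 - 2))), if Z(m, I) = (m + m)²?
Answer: 1/51712 ≈ 1.9338e-5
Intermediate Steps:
Z(m, I) = 4*m² (Z(m, I) = (2*m)² = 4*m²)
V(h) = 180 + h² - 90*h
1/(V(276) + F(j(Z(4, 0)*0 - 2))) = 1/((180 + 276² - 90*276) + (-14)²) = 1/((180 + 76176 - 24840) + 196) = 1/(51516 + 196) = 1/51712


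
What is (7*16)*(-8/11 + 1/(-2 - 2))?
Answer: -1204/11 ≈ -109.45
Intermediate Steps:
(7*16)*(-8/11 + 1/(-2 - 2)) = 112*(-8*1/11 + 1/(-4)) = 112*(-8/11 + 1*(-1/4)) = 112*(-8/11 - 1/4) = 112*(-43/44) = -1204/11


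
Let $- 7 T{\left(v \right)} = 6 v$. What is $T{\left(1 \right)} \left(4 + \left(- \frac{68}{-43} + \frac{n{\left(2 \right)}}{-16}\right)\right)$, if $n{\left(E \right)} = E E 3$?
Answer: $- \frac{2493}{602} \approx -4.1412$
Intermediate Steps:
$n{\left(E \right)} = 3 E^{2}$ ($n{\left(E \right)} = E^{2} \cdot 3 = 3 E^{2}$)
$T{\left(v \right)} = - \frac{6 v}{7}$
$T{\left(1 \right)} \left(4 + \left(- \frac{68}{-43} + \frac{n{\left(2 \right)}}{-16}\right)\right) = \left(- \frac{6}{7}\right) 1 \left(4 + \left(- \frac{68}{-43} + \frac{3 \cdot 2^{2}}{-16}\right)\right) = - \frac{6 \left(4 + \left(\left(-68\right) \left(- \frac{1}{43}\right) + 3 \cdot 4 \left(- \frac{1}{16}\right)\right)\right)}{7} = - \frac{6 \left(4 + \left(\frac{68}{43} + 12 \left(- \frac{1}{16}\right)\right)\right)}{7} = - \frac{6 \left(4 + \left(\frac{68}{43} - \frac{3}{4}\right)\right)}{7} = - \frac{6 \left(4 + \frac{143}{172}\right)}{7} = \left(- \frac{6}{7}\right) \frac{831}{172} = - \frac{2493}{602}$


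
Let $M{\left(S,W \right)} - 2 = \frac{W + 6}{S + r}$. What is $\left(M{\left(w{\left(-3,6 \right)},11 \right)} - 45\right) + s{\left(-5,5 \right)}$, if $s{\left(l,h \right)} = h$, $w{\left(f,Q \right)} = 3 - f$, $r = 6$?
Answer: $- \frac{439}{12} \approx -36.583$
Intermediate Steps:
$M{\left(S,W \right)} = 2 + \frac{6 + W}{6 + S}$ ($M{\left(S,W \right)} = 2 + \frac{W + 6}{S + 6} = 2 + \frac{6 + W}{6 + S}$)
$\left(M{\left(w{\left(-3,6 \right)},11 \right)} - 45\right) + s{\left(-5,5 \right)} = \left(\frac{18 + 11 + 2 \left(3 - -3\right)}{6 + \left(3 - -3\right)} - 45\right) + 5 = \left(\frac{18 + 11 + 2 \left(3 + 3\right)}{6 + \left(3 + 3\right)} - 45\right) + 5 = \left(\frac{18 + 11 + 2 \cdot 6}{6 + 6} - 45\right) + 5 = \left(\frac{18 + 11 + 12}{12} - 45\right) + 5 = \left(\frac{1}{12} \cdot 41 - 45\right) + 5 = \left(\frac{41}{12} - 45\right) + 5 = - \frac{499}{12} + 5 = - \frac{439}{12}$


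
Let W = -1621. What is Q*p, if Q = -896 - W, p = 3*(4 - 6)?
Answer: -4350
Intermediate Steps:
p = -6 (p = 3*(-2) = -6)
Q = 725 (Q = -896 - 1*(-1621) = -896 + 1621 = 725)
Q*p = 725*(-6) = -4350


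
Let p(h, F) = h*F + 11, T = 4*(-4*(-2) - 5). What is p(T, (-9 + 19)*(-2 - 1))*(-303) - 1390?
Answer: 104357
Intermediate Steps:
T = 12 (T = 4*(8 - 5) = 4*3 = 12)
p(h, F) = 11 + F*h (p(h, F) = F*h + 11 = 11 + F*h)
p(T, (-9 + 19)*(-2 - 1))*(-303) - 1390 = (11 + ((-9 + 19)*(-2 - 1))*12)*(-303) - 1390 = (11 + (10*(-3))*12)*(-303) - 1390 = (11 - 30*12)*(-303) - 1390 = (11 - 360)*(-303) - 1390 = -349*(-303) - 1390 = 105747 - 1390 = 104357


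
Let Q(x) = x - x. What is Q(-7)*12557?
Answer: 0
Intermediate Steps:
Q(x) = 0
Q(-7)*12557 = 0*12557 = 0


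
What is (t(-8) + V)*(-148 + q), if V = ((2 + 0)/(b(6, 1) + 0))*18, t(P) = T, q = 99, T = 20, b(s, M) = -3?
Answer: -392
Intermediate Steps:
t(P) = 20
V = -12 (V = ((2 + 0)/(-3 + 0))*18 = (2/(-3))*18 = (2*(-1/3))*18 = -2/3*18 = -12)
(t(-8) + V)*(-148 + q) = (20 - 12)*(-148 + 99) = 8*(-49) = -392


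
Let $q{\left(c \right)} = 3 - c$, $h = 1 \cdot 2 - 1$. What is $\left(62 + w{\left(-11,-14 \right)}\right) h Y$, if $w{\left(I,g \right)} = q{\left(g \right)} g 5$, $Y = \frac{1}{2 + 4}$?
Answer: $-188$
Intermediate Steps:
$h = 1$ ($h = 2 - 1 = 1$)
$Y = \frac{1}{6} \approx 0.16667$
$w{\left(I,g \right)} = 5 g \left(3 - g\right)$ ($w{\left(I,g \right)} = \left(3 - g\right) g 5 = g \left(3 - g\right) 5 = 5 g \left(3 - g\right)$)
$\left(62 + w{\left(-11,-14 \right)}\right) h Y = \left(62 + 5 \left(-14\right) \left(3 - -14\right)\right) 1 \cdot \frac{1}{6} = \left(62 + 5 \left(-14\right) \left(3 + 14\right)\right) \frac{1}{6} = \left(62 + 5 \left(-14\right) 17\right) \frac{1}{6} = \left(62 - 1190\right) \frac{1}{6} = \left(-1128\right) \frac{1}{6} = -188$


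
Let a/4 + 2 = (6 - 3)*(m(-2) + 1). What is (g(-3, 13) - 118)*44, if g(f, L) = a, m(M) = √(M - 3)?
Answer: -5016 + 528*I*√5 ≈ -5016.0 + 1180.6*I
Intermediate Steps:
m(M) = √(-3 + M)
a = 4 + 12*I*√5 (a = -8 + 4*((6 - 3)*(√(-3 - 2) + 1)) = -8 + 4*(3*(√(-5) + 1)) = -8 + 4*(3*(I*√5 + 1)) = -8 + 4*(3*(1 + I*√5)) = -8 + 4*(3 + 3*I*√5) = -8 + (12 + 12*I*√5) = 4 + 12*I*√5 ≈ 4.0 + 26.833*I)
g(f, L) = 4 + 12*I*√5
(g(-3, 13) - 118)*44 = ((4 + 12*I*√5) - 118)*44 = (-114 + 12*I*√5)*44 = -5016 + 528*I*√5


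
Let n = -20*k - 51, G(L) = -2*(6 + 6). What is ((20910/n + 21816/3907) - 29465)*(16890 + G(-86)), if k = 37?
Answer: -1536900168897054/3090437 ≈ -4.9731e+8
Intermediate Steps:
G(L) = -24 (G(L) = -2*12 = -24)
n = -791 (n = -20*37 - 51 = -740 - 51 = -791)
((20910/n + 21816/3907) - 29465)*(16890 + G(-86)) = ((20910/(-791) + 21816/3907) - 29465)*(16890 - 24) = ((20910*(-1/791) + 21816*(1/3907)) - 29465)*16866 = ((-20910/791 + 21816/3907) - 29465)*16866 = (-64438914/3090437 - 29465)*16866 = -91124165119/3090437*16866 = -1536900168897054/3090437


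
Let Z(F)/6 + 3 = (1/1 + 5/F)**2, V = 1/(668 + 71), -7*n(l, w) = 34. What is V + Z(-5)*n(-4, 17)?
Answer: 452275/5173 ≈ 87.430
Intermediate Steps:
n(l, w) = -34/7 (n(l, w) = -1/7*34 = -34/7)
V = 1/739 ≈ 0.0013532
Z(F) = -18 + 6*(1 + 5/F)**2 (Z(F) = -18 + 6*(1/1 + 5/F)**2 = -18 + 6*(1*1 + 5/F)**2 = -18 + 6*(1 + 5/F)**2)
V + Z(-5)*n(-4, 17) = 1/739 + (-12 + 60/(-5) + 150/(-5)**2)*(-34/7) = 1/739 + (-12 + 60*(-1/5) + 150*(1/25))*(-34/7) = 1/739 + (-12 - 12 + 6)*(-34/7) = 1/739 - 18*(-34/7) = 1/739 + 612/7 = 452275/5173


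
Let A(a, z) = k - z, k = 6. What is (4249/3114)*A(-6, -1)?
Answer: 29743/3114 ≈ 9.5514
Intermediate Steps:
A(a, z) = 6 - z
(4249/3114)*A(-6, -1) = (4249/3114)*(6 - 1*(-1)) = (4249*(1/3114))*(6 + 1) = (4249/3114)*7 = 29743/3114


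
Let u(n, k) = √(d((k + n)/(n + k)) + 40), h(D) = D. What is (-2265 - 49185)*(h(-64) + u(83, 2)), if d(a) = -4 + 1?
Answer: 3292800 - 51450*√37 ≈ 2.9798e+6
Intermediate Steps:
d(a) = -3
u(n, k) = √37 (u(n, k) = √(-3 + 40) = √37)
(-2265 - 49185)*(h(-64) + u(83, 2)) = (-2265 - 49185)*(-64 + √37) = -51450*(-64 + √37) = 3292800 - 51450*√37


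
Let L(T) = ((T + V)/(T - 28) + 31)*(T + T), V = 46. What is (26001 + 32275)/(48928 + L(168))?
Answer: 72845/74822 ≈ 0.97358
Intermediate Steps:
L(T) = 2*T*(31 + (46 + T)/(-28 + T)) (L(T) = ((T + 46)/(T - 28) + 31)*(T + T) = ((46 + T)/(-28 + T) + 31)*(2*T) = (31 + (46 + T)/(-28 + T))*(2*T) = 2*T*(31 + (46 + T)/(-28 + T)))
(26001 + 32275)/(48928 + L(168)) = (26001 + 32275)/(48928 + 4*168*(-411 + 16*168)/(-28 + 168)) = 58276/(48928 + 4*168*(-411 + 2688)/140) = 58276/(48928 + 4*168*(1/140)*2277) = 58276/(48928 + 54648/5) = 58276/(299288/5) = 58276*(5/299288) = 72845/74822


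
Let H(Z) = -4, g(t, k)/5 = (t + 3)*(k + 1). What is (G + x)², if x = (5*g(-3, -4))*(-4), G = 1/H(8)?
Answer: 1/16 ≈ 0.062500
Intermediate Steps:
g(t, k) = 5*(1 + k)*(3 + t) (g(t, k) = 5*((t + 3)*(k + 1)) = 5*((3 + t)*(1 + k)) = 5*((1 + k)*(3 + t)) = 5*(1 + k)*(3 + t))
G = -¼ (G = 1/(-4) = -¼ ≈ -0.25000)
x = 0 (x = (5*(15 + 5*(-3) + 15*(-4) + 5*(-4)*(-3)))*(-4) = (5*(15 - 15 - 60 + 60))*(-4) = (5*0)*(-4) = 0*(-4) = 0)
(G + x)² = (-¼ + 0)² = (-¼)² = 1/16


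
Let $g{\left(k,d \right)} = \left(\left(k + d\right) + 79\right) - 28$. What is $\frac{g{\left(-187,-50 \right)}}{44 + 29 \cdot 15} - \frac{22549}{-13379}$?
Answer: $\frac{8312477}{6408541} \approx 1.2971$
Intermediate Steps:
$g{\left(k,d \right)} = 51 + d + k$ ($g{\left(k,d \right)} = \left(\left(d + k\right) + 79\right) - 28 = \left(79 + d + k\right) - 28 = 51 + d + k$)
$\frac{g{\left(-187,-50 \right)}}{44 + 29 \cdot 15} - \frac{22549}{-13379} = \frac{51 - 50 - 187}{44 + 29 \cdot 15} - \frac{22549}{-13379} = - \frac{186}{44 + 435} - - \frac{22549}{13379} = - \frac{186}{479} + \frac{22549}{13379} = \frac{8312477}{6408541}$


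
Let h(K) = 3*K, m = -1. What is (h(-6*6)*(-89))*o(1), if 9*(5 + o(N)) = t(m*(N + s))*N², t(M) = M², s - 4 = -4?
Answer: -46992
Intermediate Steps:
s = 0 (s = 4 - 4 = 0)
o(N) = -5 + N⁴/9 (o(N) = -5 + ((-(N + 0))²*N²)/9 = -5 + ((-N)²*N²)/9 = -5 + (N²*N²)/9 = -5 + N⁴/9)
(h(-6*6)*(-89))*o(1) = ((3*(-6*6))*(-89))*(-5 + (⅑)*1⁴) = ((3*(-36))*(-89))*(-5 + (⅑)*1) = (-108*(-89))*(-5 + ⅑) = 9612*(-44/9) = -46992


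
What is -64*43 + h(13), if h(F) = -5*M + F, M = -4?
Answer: -2719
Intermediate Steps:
h(F) = 20 + F (h(F) = -5*(-4) + F = 20 + F)
-64*43 + h(13) = -64*43 + (20 + 13) = -2752 + 33 = -2719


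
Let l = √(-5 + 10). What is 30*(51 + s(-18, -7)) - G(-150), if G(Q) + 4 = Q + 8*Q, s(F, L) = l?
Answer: 2884 + 30*√5 ≈ 2951.1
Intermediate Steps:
l = √5 ≈ 2.2361
s(F, L) = √5
G(Q) = -4 + 9*Q (G(Q) = -4 + (Q + 8*Q) = -4 + 9*Q)
30*(51 + s(-18, -7)) - G(-150) = 30*(51 + √5) - (-4 + 9*(-150)) = (1530 + 30*√5) - (-4 - 1350) = (1530 + 30*√5) - 1*(-1354) = (1530 + 30*√5) + 1354 = 2884 + 30*√5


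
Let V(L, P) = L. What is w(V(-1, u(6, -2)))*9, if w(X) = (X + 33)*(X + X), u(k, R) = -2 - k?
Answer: -576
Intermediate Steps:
w(X) = 2*X*(33 + X) (w(X) = (33 + X)*(2*X) = 2*X*(33 + X))
w(V(-1, u(6, -2)))*9 = (2*(-1)*(33 - 1))*9 = (2*(-1)*32)*9 = -64*9 = -576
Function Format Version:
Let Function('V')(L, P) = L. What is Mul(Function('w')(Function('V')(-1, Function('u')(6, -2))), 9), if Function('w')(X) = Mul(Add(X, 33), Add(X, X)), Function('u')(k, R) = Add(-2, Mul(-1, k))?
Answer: -576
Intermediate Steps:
Function('w')(X) = Mul(2, X, Add(33, X)) (Function('w')(X) = Mul(Add(33, X), Mul(2, X)) = Mul(2, X, Add(33, X)))
Mul(Function('w')(Function('V')(-1, Function('u')(6, -2))), 9) = Mul(Mul(2, -1, Add(33, -1)), 9) = Mul(Mul(2, -1, 32), 9) = Mul(-64, 9) = -576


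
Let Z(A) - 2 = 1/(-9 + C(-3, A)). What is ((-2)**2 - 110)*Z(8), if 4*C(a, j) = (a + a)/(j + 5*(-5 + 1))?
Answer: -14204/71 ≈ -200.06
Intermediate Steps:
C(a, j) = a/(2*(-20 + j)) (C(a, j) = ((a + a)/(j + 5*(-5 + 1)))/4 = ((2*a)/(j + 5*(-4)))/4 = ((2*a)/(j - 20))/4 = ((2*a)/(-20 + j))/4 = (2*a/(-20 + j))/4 = a/(2*(-20 + j)))
Z(A) = 2 + 1/(-9 - 3/(2*(-20 + A))) (Z(A) = 2 + 1/(-9 + (1/2)*(-3)/(-20 + A)) = 2 + 1/(-9 - 3/(2*(-20 + A))))
((-2)**2 - 110)*Z(8) = ((-2)**2 - 110)*(2*(-337 + 17*8)/(3*(-119 + 6*8))) = (4 - 110)*(2*(-337 + 136)/(3*(-119 + 48))) = -212*(-201)/(3*(-71)) = -212*(-1)*(-201)/(3*71) = -106*134/71 = -14204/71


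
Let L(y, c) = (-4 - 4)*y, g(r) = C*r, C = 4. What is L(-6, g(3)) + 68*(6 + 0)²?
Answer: 2496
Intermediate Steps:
g(r) = 4*r
L(y, c) = -8*y
L(-6, g(3)) + 68*(6 + 0)² = -8*(-6) + 68*(6 + 0)² = 48 + 68*6² = 48 + 68*36 = 48 + 2448 = 2496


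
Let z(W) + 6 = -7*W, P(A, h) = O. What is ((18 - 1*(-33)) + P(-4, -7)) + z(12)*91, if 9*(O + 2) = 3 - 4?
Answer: -73270/9 ≈ -8141.1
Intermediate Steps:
O = -19/9 (O = -2 + (3 - 4)/9 = -2 + (1/9)*(-1) = -2 - 1/9 = -19/9 ≈ -2.1111)
P(A, h) = -19/9
z(W) = -6 - 7*W
((18 - 1*(-33)) + P(-4, -7)) + z(12)*91 = ((18 - 1*(-33)) - 19/9) + (-6 - 7*12)*91 = ((18 + 33) - 19/9) + (-6 - 84)*91 = (51 - 19/9) - 90*91 = 440/9 - 8190 = -73270/9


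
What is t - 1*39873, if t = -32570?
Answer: -72443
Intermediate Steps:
t - 1*39873 = -32570 - 1*39873 = -32570 - 39873 = -72443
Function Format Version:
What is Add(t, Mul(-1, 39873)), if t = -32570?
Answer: -72443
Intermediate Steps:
Add(t, Mul(-1, 39873)) = Add(-32570, Mul(-1, 39873)) = Add(-32570, -39873) = -72443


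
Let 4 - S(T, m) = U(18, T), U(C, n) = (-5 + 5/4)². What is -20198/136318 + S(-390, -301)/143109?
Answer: -23135098255/156066661296 ≈ -0.14824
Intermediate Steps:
U(C, n) = 225/16 (U(C, n) = (-5 + 5*(¼))² = (-5 + 5/4)² = (-15/4)² = 225/16)
S(T, m) = -161/16 (S(T, m) = 4 - 1*225/16 = 4 - 225/16 = -161/16)
-20198/136318 + S(-390, -301)/143109 = -20198/136318 - 161/16/143109 = -20198*1/136318 - 161/16*1/143109 = -10099/68159 - 161/2289744 = -23135098255/156066661296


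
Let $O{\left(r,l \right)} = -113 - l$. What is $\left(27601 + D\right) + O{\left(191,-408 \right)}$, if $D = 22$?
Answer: $27918$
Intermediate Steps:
$\left(27601 + D\right) + O{\left(191,-408 \right)} = \left(27601 + 22\right) - -295 = 27623 + \left(-113 + 408\right) = 27623 + 295 = 27918$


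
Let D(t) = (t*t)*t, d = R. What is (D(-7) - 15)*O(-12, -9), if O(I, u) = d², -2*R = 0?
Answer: 0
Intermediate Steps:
R = 0 (R = -½*0 = 0)
d = 0
D(t) = t³ (D(t) = t²*t = t³)
O(I, u) = 0 (O(I, u) = 0² = 0)
(D(-7) - 15)*O(-12, -9) = ((-7)³ - 15)*0 = (-343 - 15)*0 = -358*0 = 0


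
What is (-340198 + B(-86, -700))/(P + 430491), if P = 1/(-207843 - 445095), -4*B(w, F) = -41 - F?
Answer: -444471546519/562167865114 ≈ -0.79064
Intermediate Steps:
B(w, F) = 41/4 + F/4 (B(w, F) = -(-41 - F)/4 = 41/4 + F/4)
P = -1/652938 (P = 1/(-652938) = -1/652938 ≈ -1.5315e-6)
(-340198 + B(-86, -700))/(P + 430491) = (-340198 + (41/4 + (1/4)*(-700)))/(-1/652938 + 430491) = (-340198 + (41/4 - 175))/(281083932557/652938) = (-340198 - 659/4)*(652938/281083932557) = -1361451/4*652938/281083932557 = -444471546519/562167865114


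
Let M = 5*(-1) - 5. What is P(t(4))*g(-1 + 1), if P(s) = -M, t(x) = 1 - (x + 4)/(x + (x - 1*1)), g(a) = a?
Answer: 0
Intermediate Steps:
t(x) = 1 - (4 + x)/(-1 + 2*x) (t(x) = 1 - (4 + x)/(x + (x - 1)) = 1 - (4 + x)/(x + (-1 + x)) = 1 - (4 + x)/(-1 + 2*x))
M = -10 (M = -5 - 5 = -10)
P(s) = 10 (P(s) = -1*(-10) = 10)
P(t(4))*g(-1 + 1) = 10*(-1 + 1) = 10*0 = 0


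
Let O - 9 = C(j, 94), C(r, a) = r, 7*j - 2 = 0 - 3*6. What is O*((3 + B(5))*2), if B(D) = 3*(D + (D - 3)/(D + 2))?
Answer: 12408/49 ≈ 253.22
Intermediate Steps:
j = -16/7 (j = 2/7 + (0 - 3*6)/7 = 2/7 + (0 - 18)/7 = 2/7 + (⅐)*(-18) = 2/7 - 18/7 = -16/7 ≈ -2.2857)
O = 47/7 (O = 9 - 16/7 = 47/7 ≈ 6.7143)
B(D) = 3*D + 3*(-3 + D)/(2 + D) (B(D) = 3*(D + (-3 + D)/(2 + D)) = 3*D + 3*(-3 + D)/(2 + D))
O*((3 + B(5))*2) = 47*((3 + 3*(-3 + 5² + 3*5)/(2 + 5))*2)/7 = 47*((3 + 3*(-3 + 25 + 15)/7)*2)/7 = 47*((3 + 3*(⅐)*37)*2)/7 = 47*((3 + 111/7)*2)/7 = 47*((132/7)*2)/7 = (47/7)*(264/7) = 12408/49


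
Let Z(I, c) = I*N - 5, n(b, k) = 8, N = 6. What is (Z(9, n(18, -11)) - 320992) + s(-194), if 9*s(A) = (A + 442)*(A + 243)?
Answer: -2876335/9 ≈ -3.1959e+5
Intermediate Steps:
Z(I, c) = -5 + 6*I (Z(I, c) = I*6 - 5 = 6*I - 5 = -5 + 6*I)
s(A) = (243 + A)*(442 + A)/9 (s(A) = ((A + 442)*(A + 243))/9 = ((442 + A)*(243 + A))/9 = ((243 + A)*(442 + A))/9 = (243 + A)*(442 + A)/9)
(Z(9, n(18, -11)) - 320992) + s(-194) = ((-5 + 6*9) - 320992) + (11934 + (⅑)*(-194)² + (685/9)*(-194)) = ((-5 + 54) - 320992) + (11934 + (⅑)*37636 - 132890/9) = (49 - 320992) + (11934 + 37636/9 - 132890/9) = -320943 + 12152/9 = -2876335/9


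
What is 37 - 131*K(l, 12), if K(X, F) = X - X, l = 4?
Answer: 37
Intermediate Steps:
K(X, F) = 0
37 - 131*K(l, 12) = 37 - 131*0 = 37 + 0 = 37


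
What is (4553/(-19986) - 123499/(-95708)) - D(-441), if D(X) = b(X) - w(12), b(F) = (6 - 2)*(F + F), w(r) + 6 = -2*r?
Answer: 3346538580157/956410044 ≈ 3499.1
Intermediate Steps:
w(r) = -6 - 2*r
b(F) = 8*F (b(F) = 4*(2*F) = 8*F)
D(X) = 30 + 8*X (D(X) = 8*X - (-6 - 2*12) = 8*X - (-6 - 24) = 8*X - 1*(-30) = 8*X + 30 = 30 + 8*X)
(4553/(-19986) - 123499/(-95708)) - D(-441) = (4553/(-19986) - 123499/(-95708)) - (30 + 8*(-441)) = (4553*(-1/19986) - 123499*(-1/95708)) - (30 - 3528) = (-4553/19986 + 123499/95708) - 1*(-3498) = 1016246245/956410044 + 3498 = 3346538580157/956410044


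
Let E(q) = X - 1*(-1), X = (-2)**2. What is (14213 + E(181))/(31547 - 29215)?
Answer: 7109/1166 ≈ 6.0969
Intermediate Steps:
X = 4
E(q) = 5 (E(q) = 4 - 1*(-1) = 4 + 1 = 5)
(14213 + E(181))/(31547 - 29215) = (14213 + 5)/(31547 - 29215) = 14218/2332 = 14218*(1/2332) = 7109/1166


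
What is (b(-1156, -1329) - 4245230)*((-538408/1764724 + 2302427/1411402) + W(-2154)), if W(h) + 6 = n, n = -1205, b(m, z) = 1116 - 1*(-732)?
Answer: 3322560195328034089/647280401 ≈ 5.1331e+9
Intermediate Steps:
b(m, z) = 1848 (b(m, z) = 1116 + 732 = 1848)
W(h) = -1211 (W(h) = -6 - 1205 = -1211)
(b(-1156, -1329) - 4245230)*((-538408/1764724 + 2302427/1411402) + W(-2154)) = (1848 - 4245230)*((-538408/1764724 + 2302427/1411402) - 1211) = -4243382*((-538408*1/1764724 + 2302427*(1/1411402)) - 1211) = -4243382*((-10354/33937 + 2302427/1411402) - 1211) = -4243382*(63523808791/47898749674 - 1211) = -4243382*(-57941862046423/47898749674) = 3322560195328034089/647280401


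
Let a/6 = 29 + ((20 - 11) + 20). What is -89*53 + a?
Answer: -4369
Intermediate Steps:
a = 348 (a = 6*(29 + ((20 - 11) + 20)) = 6*(29 + (9 + 20)) = 6*(29 + 29) = 6*58 = 348)
-89*53 + a = -89*53 + 348 = -4717 + 348 = -4369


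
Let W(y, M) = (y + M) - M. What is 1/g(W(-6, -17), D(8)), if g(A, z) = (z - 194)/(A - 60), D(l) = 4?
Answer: 33/95 ≈ 0.34737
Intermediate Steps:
W(y, M) = y (W(y, M) = (M + y) - M = y)
g(A, z) = (-194 + z)/(-60 + A)
1/g(W(-6, -17), D(8)) = 1/((-194 + 4)/(-60 - 6)) = 1/(-190/(-66)) = 1/(-1/66*(-190)) = 1/(95/33) = 33/95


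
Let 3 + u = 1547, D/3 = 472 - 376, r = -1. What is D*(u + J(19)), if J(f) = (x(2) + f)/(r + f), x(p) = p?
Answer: 445008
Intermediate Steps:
D = 288 (D = 3*(472 - 376) = 3*96 = 288)
u = 1544 (u = -3 + 1547 = 1544)
J(f) = (2 + f)/(-1 + f)
D*(u + J(19)) = 288*(1544 + (2 + 19)/(-1 + 19)) = 288*(1544 + 21/18) = 288*(1544 + (1/18)*21) = 288*(1544 + 7/6) = 288*(9271/6) = 445008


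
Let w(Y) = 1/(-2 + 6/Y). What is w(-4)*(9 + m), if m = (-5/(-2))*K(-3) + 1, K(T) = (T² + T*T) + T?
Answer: -95/7 ≈ -13.571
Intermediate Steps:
K(T) = T + 2*T² (K(T) = (T² + T²) + T = 2*T² + T = T + 2*T²)
m = 77/2 (m = (-5/(-2))*(-3*(1 + 2*(-3))) + 1 = (-5*(-½))*(-3*(1 - 6)) + 1 = 5*(-3*(-5))/2 + 1 = (5/2)*15 + 1 = 75/2 + 1 = 77/2 ≈ 38.500)
w(-4)*(9 + m) = (-1*(-4)/(-6 + 2*(-4)))*(9 + 77/2) = -1*(-4)/(-6 - 8)*(95/2) = -1*(-4)/(-14)*(95/2) = -1*(-4)*(-1/14)*(95/2) = -2/7*95/2 = -95/7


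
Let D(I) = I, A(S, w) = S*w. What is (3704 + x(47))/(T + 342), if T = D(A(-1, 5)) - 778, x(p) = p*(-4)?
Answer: -1172/147 ≈ -7.9728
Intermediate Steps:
x(p) = -4*p
T = -783 (T = -1*5 - 778 = -5 - 778 = -783)
(3704 + x(47))/(T + 342) = (3704 - 4*47)/(-783 + 342) = (3704 - 188)/(-441) = 3516*(-1/441) = -1172/147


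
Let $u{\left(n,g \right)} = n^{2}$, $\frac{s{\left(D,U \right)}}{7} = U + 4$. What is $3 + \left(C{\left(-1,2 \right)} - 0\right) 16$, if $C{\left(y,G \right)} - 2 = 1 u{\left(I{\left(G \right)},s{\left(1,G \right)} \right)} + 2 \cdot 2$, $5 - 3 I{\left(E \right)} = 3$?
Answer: $\frac{955}{9} \approx 106.11$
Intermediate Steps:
$I{\left(E \right)} = \frac{2}{3}$ ($I{\left(E \right)} = \frac{5}{3} - 1 = \frac{2}{3}$)
$s{\left(D,U \right)} = 28 + 7 U$ ($s{\left(D,U \right)} = 7 \left(U + 4\right) = 7 \left(4 + U\right) = 28 + 7 U$)
$C{\left(y,G \right)} = \frac{58}{9}$ ($C{\left(y,G \right)} = 2 + \left(1 \left(\frac{2}{3}\right)^{2} + 2 \cdot 2\right) = 2 + \left(1 \cdot \frac{4}{9} + 4\right) = 2 + \left(\frac{4}{9} + 4\right) = 2 + \frac{40}{9} = \frac{58}{9}$)
$3 + \left(C{\left(-1,2 \right)} - 0\right) 16 = 3 + \left(\frac{58}{9} - 0\right) 16 = 3 + \left(\frac{58}{9} + 0\right) 16 = 3 + \frac{58}{9} \cdot 16 = 3 + \frac{928}{9} = \frac{955}{9}$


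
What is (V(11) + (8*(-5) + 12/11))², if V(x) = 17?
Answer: 58081/121 ≈ 480.01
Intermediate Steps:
(V(11) + (8*(-5) + 12/11))² = (17 + (8*(-5) + 12/11))² = (17 + (-40 + 12*(1/11)))² = (17 + (-40 + 12/11))² = (17 - 428/11)² = (-241/11)² = 58081/121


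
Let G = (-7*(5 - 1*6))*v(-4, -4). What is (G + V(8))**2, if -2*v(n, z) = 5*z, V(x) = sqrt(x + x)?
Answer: 5476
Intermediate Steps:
V(x) = sqrt(2)*sqrt(x) (V(x) = sqrt(2*x) = sqrt(2)*sqrt(x))
v(n, z) = -5*z/2
G = 70 (G = (-7*(5 - 1*6))*(-5/2*(-4)) = -7*(5 - 6)*10 = -7*(-1)*10 = 7*10 = 70)
(G + V(8))**2 = (70 + sqrt(2)*sqrt(8))**2 = (70 + sqrt(2)*(2*sqrt(2)))**2 = (70 + 4)**2 = 74**2 = 5476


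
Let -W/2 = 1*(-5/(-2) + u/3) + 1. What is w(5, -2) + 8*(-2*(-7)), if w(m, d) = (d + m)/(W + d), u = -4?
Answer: 2119/19 ≈ 111.53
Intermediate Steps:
W = -13/3 (W = -2*(1*(-5/(-2) - 4/3) + 1) = -2*(1*(-5*(-½) - 4*⅓) + 1) = -2*(1*(5/2 - 4/3) + 1) = -2*(1*(7/6) + 1) = -2*(7/6 + 1) = -2*13/6 = -13/3 ≈ -4.3333)
w(m, d) = (d + m)/(-13/3 + d)
w(5, -2) + 8*(-2*(-7)) = 3*(-2 + 5)/(-13 + 3*(-2)) + 8*(-2*(-7)) = 3*3/(-13 - 6) + 8*14 = 3*3/(-19) + 112 = 3*(-1/19)*3 + 112 = -9/19 + 112 = 2119/19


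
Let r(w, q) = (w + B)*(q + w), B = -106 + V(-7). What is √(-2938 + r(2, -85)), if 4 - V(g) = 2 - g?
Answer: √6109 ≈ 78.160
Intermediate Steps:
V(g) = 2 + g (V(g) = 4 - (2 - g) = 4 + (-2 + g) = 2 + g)
B = -111 (B = -106 + (2 - 7) = -106 - 5 = -111)
r(w, q) = (-111 + w)*(q + w) (r(w, q) = (w - 111)*(q + w) = (-111 + w)*(q + w))
√(-2938 + r(2, -85)) = √(-2938 + (2² - 111*(-85) - 111*2 - 85*2)) = √(-2938 + (4 + 9435 - 222 - 170)) = √(-2938 + 9047) = √6109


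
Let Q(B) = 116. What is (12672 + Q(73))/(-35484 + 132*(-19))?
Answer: -3197/9498 ≈ -0.33660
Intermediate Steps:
(12672 + Q(73))/(-35484 + 132*(-19)) = (12672 + 116)/(-35484 + 132*(-19)) = 12788/(-35484 - 2508) = 12788/(-37992) = 12788*(-1/37992) = -3197/9498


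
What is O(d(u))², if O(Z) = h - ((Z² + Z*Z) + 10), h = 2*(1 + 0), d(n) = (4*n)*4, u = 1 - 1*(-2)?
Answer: 21307456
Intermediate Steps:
u = 3 (u = 1 + 2 = 3)
d(n) = 16*n
h = 2 (h = 2*1 = 2)
O(Z) = -8 - 2*Z² (O(Z) = 2 - ((Z² + Z*Z) + 10) = 2 - ((Z² + Z²) + 10) = 2 - (2*Z² + 10) = 2 - (10 + 2*Z²) = 2 + (-10 - 2*Z²) = -8 - 2*Z²)
O(d(u))² = (-8 - 2*(16*3)²)² = (-8 - 2*48²)² = (-8 - 2*2304)² = (-8 - 4608)² = (-4616)² = 21307456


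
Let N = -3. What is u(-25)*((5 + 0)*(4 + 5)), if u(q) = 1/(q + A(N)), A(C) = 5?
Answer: -9/4 ≈ -2.2500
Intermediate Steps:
u(q) = 1/(5 + q) (u(q) = 1/(q + 5) = 1/(5 + q))
u(-25)*((5 + 0)*(4 + 5)) = ((5 + 0)*(4 + 5))/(5 - 25) = (5*9)/(-20) = -1/20*45 = -9/4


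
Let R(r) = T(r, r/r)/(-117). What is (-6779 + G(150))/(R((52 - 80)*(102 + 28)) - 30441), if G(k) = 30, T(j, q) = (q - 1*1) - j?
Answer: 60741/274249 ≈ 0.22148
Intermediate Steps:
T(j, q) = -1 + q - j (T(j, q) = (q - 1) - j = (-1 + q) - j = -1 + q - j)
R(r) = r/117 (R(r) = (-1 + r/r - r)/(-117) = (-1 + 1 - r)*(-1/117) = -r*(-1/117) = r/117)
(-6779 + G(150))/(R((52 - 80)*(102 + 28)) - 30441) = (-6779 + 30)/(((52 - 80)*(102 + 28))/117 - 30441) = -6749/((-28*130)/117 - 30441) = -6749/((1/117)*(-3640) - 30441) = -6749/(-280/9 - 30441) = -6749/(-274249/9) = -6749*(-9/274249) = 60741/274249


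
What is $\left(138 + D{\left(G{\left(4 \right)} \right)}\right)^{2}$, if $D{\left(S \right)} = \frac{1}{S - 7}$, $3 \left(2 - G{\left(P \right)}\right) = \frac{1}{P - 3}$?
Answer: $\frac{4862025}{256} \approx 18992.0$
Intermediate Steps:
$G{\left(P \right)} = 2 - \frac{1}{3 \left(-3 + P\right)}$ ($G{\left(P \right)} = 2 - \frac{1}{3 \left(P - 3\right)} = 2 - \frac{1}{3 \left(-3 + P\right)}$)
$D{\left(S \right)} = \frac{1}{-7 + S}$
$\left(138 + D{\left(G{\left(4 \right)} \right)}\right)^{2} = \left(138 + \frac{1}{-7 + \frac{-19 + 6 \cdot 4}{3 \left(-3 + 4\right)}}\right)^{2} = \left(138 + \frac{1}{-7 + \frac{-19 + 24}{3 \cdot 1}}\right)^{2} = \left(138 + \frac{1}{-7 + \frac{1}{3} \cdot 1 \cdot 5}\right)^{2} = \left(138 + \frac{1}{-7 + \frac{5}{3}}\right)^{2} = \left(138 + \frac{1}{- \frac{16}{3}}\right)^{2} = \left(138 - \frac{3}{16}\right)^{2} = \left(\frac{2205}{16}\right)^{2} = \frac{4862025}{256}$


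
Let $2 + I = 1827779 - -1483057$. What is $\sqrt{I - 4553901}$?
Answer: $i \sqrt{1243067} \approx 1114.9 i$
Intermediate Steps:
$I = 3310834$ ($I = -2 + \left(1827779 - -1483057\right) = -2 + \left(1827779 + 1483057\right) = -2 + 3310836 = 3310834$)
$\sqrt{I - 4553901} = \sqrt{3310834 - 4553901} = \sqrt{-1243067} = i \sqrt{1243067}$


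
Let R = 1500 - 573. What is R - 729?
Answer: 198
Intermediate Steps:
R = 927
R - 729 = 927 - 729 = 198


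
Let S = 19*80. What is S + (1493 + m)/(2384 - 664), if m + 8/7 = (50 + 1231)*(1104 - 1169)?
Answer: 4432097/3010 ≈ 1472.5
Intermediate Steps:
m = -582863/7 (m = -8/7 + (50 + 1231)*(1104 - 1169) = -8/7 + 1281*(-65) = -8/7 - 83265 = -582863/7 ≈ -83266.)
S = 1520
S + (1493 + m)/(2384 - 664) = 1520 + (1493 - 582863/7)/(2384 - 664) = 1520 - 572412/7/1720 = 1520 - 572412/7*1/1720 = 1520 - 143103/3010 = 4432097/3010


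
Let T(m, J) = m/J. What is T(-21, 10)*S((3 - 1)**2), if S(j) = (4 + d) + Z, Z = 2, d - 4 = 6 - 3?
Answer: -273/10 ≈ -27.300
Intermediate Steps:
d = 7 (d = 4 + (6 - 3) = 4 + 3 = 7)
S(j) = 13 (S(j) = (4 + 7) + 2 = 11 + 2 = 13)
T(-21, 10)*S((3 - 1)**2) = -21/10*13 = -273/10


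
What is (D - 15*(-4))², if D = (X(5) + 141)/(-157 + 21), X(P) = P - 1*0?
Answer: 16056049/4624 ≈ 3472.3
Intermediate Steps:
X(P) = P (X(P) = P + 0 = P)
D = -73/68 (D = (5 + 141)/(-157 + 21) = 146/(-136) = 146*(-1/136) = -73/68 ≈ -1.0735)
(D - 15*(-4))² = (-73/68 - 15*(-4))² = (-73/68 + 60)² = (4007/68)² = 16056049/4624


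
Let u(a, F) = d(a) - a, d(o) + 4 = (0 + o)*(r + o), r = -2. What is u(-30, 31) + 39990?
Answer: 40976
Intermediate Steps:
d(o) = -4 + o*(-2 + o) (d(o) = -4 + (0 + o)*(-2 + o) = -4 + o*(-2 + o))
u(a, F) = -4 + a² - 3*a (u(a, F) = (-4 + a² - 2*a) - a = -4 + a² - 3*a)
u(-30, 31) + 39990 = (-4 + (-30)² - 3*(-30)) + 39990 = (-4 + 900 + 90) + 39990 = 986 + 39990 = 40976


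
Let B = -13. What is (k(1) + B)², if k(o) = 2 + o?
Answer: 100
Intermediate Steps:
(k(1) + B)² = ((2 + 1) - 13)² = (3 - 13)² = (-10)² = 100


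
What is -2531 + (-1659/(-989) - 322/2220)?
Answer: -2776824229/1097790 ≈ -2529.5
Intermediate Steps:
-2531 + (-1659/(-989) - 322/2220) = -2531 + (-1659*(-1/989) - 322*1/2220) = -2531 + (1659/989 - 161/1110) = -2531 + 1682261/1097790 = -2776824229/1097790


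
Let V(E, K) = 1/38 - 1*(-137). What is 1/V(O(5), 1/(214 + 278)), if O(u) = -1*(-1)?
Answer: 38/5207 ≈ 0.0072979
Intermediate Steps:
O(u) = 1
V(E, K) = 5207/38 (V(E, K) = 1/38 + 137 = 5207/38)
1/V(O(5), 1/(214 + 278)) = 1/(5207/38) = 38/5207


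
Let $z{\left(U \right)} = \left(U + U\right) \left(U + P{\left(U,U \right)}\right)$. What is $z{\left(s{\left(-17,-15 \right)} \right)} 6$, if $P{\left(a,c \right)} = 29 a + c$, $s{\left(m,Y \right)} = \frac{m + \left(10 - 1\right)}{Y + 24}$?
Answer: $\frac{7936}{27} \approx 293.93$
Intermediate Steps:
$s{\left(m,Y \right)} = \frac{9 + m}{24 + Y}$ ($s{\left(m,Y \right)} = \frac{m + \left(10 - 1\right)}{24 + Y} = \frac{m + 9}{24 + Y} = \frac{9 + m}{24 + Y}$)
$P{\left(a,c \right)} = c + 29 a$
$z{\left(U \right)} = 62 U^{2}$ ($z{\left(U \right)} = \left(U + U\right) \left(U + \left(U + 29 U\right)\right) = 2 U \left(U + 30 U\right) = 2 U 31 U = 62 U^{2}$)
$z{\left(s{\left(-17,-15 \right)} \right)} 6 = 62 \left(\frac{9 - 17}{24 - 15}\right)^{2} \cdot 6 = 62 \left(\frac{1}{9} \left(-8\right)\right)^{2} \cdot 6 = 62 \left(- \frac{8}{9}\right)^{2} \cdot 6 = 62 \cdot \frac{64}{81} \cdot 6 = \frac{3968}{81} \cdot 6 = \frac{7936}{27}$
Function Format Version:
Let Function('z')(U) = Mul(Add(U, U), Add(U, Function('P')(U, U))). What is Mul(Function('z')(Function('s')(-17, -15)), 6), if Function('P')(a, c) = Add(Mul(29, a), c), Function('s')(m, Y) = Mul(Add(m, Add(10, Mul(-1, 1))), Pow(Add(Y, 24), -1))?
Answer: Rational(7936, 27) ≈ 293.93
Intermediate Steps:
Function('s')(m, Y) = Mul(Pow(Add(24, Y), -1), Add(9, m)) (Function('s')(m, Y) = Mul(Add(m, Add(10, -1)), Pow(Add(24, Y), -1)) = Mul(Add(m, 9), Pow(Add(24, Y), -1)) = Mul(Add(9, m), Pow(Add(24, Y), -1)) = Mul(Pow(Add(24, Y), -1), Add(9, m)))
Function('P')(a, c) = Add(c, Mul(29, a))
Function('z')(U) = Mul(62, Pow(U, 2)) (Function('z')(U) = Mul(Add(U, U), Add(U, Add(U, Mul(29, U)))) = Mul(Mul(2, U), Add(U, Mul(30, U))) = Mul(Mul(2, U), Mul(31, U)) = Mul(62, Pow(U, 2)))
Mul(Function('z')(Function('s')(-17, -15)), 6) = Mul(Mul(62, Pow(Mul(Pow(Add(24, -15), -1), Add(9, -17)), 2)), 6) = Mul(Mul(62, Pow(Mul(Pow(9, -1), -8), 2)), 6) = Mul(Mul(62, Pow(Mul(Rational(1, 9), -8), 2)), 6) = Mul(Mul(62, Pow(Rational(-8, 9), 2)), 6) = Mul(Mul(62, Rational(64, 81)), 6) = Mul(Rational(3968, 81), 6) = Rational(7936, 27)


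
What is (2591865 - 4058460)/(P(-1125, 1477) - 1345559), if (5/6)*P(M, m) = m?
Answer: 564075/516841 ≈ 1.0914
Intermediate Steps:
P(M, m) = 6*m/5
(2591865 - 4058460)/(P(-1125, 1477) - 1345559) = (2591865 - 4058460)/((6/5)*1477 - 1345559) = -1466595/(8862/5 - 1345559) = -1466595/(-6718933/5) = -1466595*(-5/6718933) = 564075/516841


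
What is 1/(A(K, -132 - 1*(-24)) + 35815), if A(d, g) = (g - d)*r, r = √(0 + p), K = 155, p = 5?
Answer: 7163/256473676 + 263*√5/1282368380 ≈ 2.8387e-5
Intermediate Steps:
r = √5 (r = √(0 + 5) = √5 ≈ 2.2361)
A(d, g) = √5*(g - d) (A(d, g) = (g - d)*√5 = √5*(g - d))
1/(A(K, -132 - 1*(-24)) + 35815) = 1/(√5*((-132 - 1*(-24)) - 1*155) + 35815) = 1/(√5*((-132 + 24) - 155) + 35815) = 1/(√5*(-108 - 155) + 35815) = 1/(√5*(-263) + 35815) = 1/(-263*√5 + 35815) = 1/(35815 - 263*√5)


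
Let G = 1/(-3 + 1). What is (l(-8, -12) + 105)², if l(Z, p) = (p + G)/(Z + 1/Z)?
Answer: 1918225/169 ≈ 11350.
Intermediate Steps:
G = -½ (G = 1/(-2) = -½ ≈ -0.50000)
l(Z, p) = (-½ + p)/(Z + 1/Z) (l(Z, p) = (p - ½)/(Z + 1/Z) = (-½ + p)/(Z + 1/Z))
(l(-8, -12) + 105)² = ((½)*(-8)*(-1 + 2*(-12))/(1 + (-8)²) + 105)² = ((½)*(-8)*(-1 - 24)/(1 + 64) + 105)² = ((½)*(-8)*(-25)/65 + 105)² = ((½)*(-8)*(1/65)*(-25) + 105)² = (20/13 + 105)² = (1385/13)² = 1918225/169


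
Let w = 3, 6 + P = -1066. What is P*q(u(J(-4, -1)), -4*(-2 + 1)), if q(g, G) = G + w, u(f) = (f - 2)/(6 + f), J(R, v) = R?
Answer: -7504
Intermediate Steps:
P = -1072 (P = -6 - 1066 = -1072)
u(f) = (-2 + f)/(6 + f)
q(g, G) = 3 + G (q(g, G) = G + 3 = 3 + G)
P*q(u(J(-4, -1)), -4*(-2 + 1)) = -1072*(3 - 4*(-2 + 1)) = -1072*(3 - 4*(-1)) = -1072*(3 + 4) = -1072*7 = -7504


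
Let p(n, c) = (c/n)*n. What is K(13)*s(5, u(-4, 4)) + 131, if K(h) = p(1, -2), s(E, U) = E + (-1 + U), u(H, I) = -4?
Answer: 131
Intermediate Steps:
p(n, c) = c
s(E, U) = -1 + E + U
K(h) = -2
K(13)*s(5, u(-4, 4)) + 131 = -2*(-1 + 5 - 4) + 131 = -2*0 + 131 = 0 + 131 = 131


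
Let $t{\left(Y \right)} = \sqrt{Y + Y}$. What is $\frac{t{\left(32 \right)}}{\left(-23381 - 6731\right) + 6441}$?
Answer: $- \frac{8}{23671} \approx -0.00033797$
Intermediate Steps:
$t{\left(Y \right)} = \sqrt{2} \sqrt{Y}$ ($t{\left(Y \right)} = \sqrt{2 Y} = \sqrt{2} \sqrt{Y}$)
$\frac{t{\left(32 \right)}}{\left(-23381 - 6731\right) + 6441} = \frac{\sqrt{2} \sqrt{32}}{\left(-23381 - 6731\right) + 6441} = \frac{\sqrt{2} \cdot 4 \sqrt{2}}{-30112 + 6441} = \frac{8}{-23671} = 8 \left(- \frac{1}{23671}\right) = - \frac{8}{23671}$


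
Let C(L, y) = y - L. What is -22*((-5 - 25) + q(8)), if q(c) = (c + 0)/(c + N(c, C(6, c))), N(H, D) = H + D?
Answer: 5852/9 ≈ 650.22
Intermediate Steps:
N(H, D) = D + H
q(c) = c/(-6 + 3*c) (q(c) = (c + 0)/(c + ((c - 1*6) + c)) = c/(c + ((c - 6) + c)) = c/(c + ((-6 + c) + c)) = c/(c + (-6 + 2*c)) = c/(-6 + 3*c))
-22*((-5 - 25) + q(8)) = -22*((-5 - 25) + (⅓)*8/(-2 + 8)) = -22*(-30 + (⅓)*8/6) = -22*(-30 + (⅓)*8*(⅙)) = -22*(-30 + 4/9) = -22*(-266/9) = 5852/9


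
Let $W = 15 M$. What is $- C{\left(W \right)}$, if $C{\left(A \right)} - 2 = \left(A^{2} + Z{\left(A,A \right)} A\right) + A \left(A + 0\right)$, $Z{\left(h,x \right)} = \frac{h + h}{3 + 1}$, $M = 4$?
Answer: $-9002$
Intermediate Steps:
$Z{\left(h,x \right)} = \frac{h}{2}$ ($Z{\left(h,x \right)} = \frac{2 h}{4} = 2 h \frac{1}{4} = \frac{h}{2}$)
$W = 60$ ($W = 15 \cdot 4 = 60$)
$C{\left(A \right)} = 2 + \frac{5 A^{2}}{2}$ ($C{\left(A \right)} = 2 + \left(\left(A^{2} + \frac{A}{2} A\right) + A \left(A + 0\right)\right) = 2 + \left(\left(A^{2} + \frac{A^{2}}{2}\right) + A A\right) = 2 + \left(\frac{3 A^{2}}{2} + A^{2}\right) = 2 + \frac{5 A^{2}}{2}$)
$- C{\left(W \right)} = - (2 + \frac{5 \cdot 60^{2}}{2}) = - (2 + \frac{5}{2} \cdot 3600) = - (2 + 9000) = \left(-1\right) 9002 = -9002$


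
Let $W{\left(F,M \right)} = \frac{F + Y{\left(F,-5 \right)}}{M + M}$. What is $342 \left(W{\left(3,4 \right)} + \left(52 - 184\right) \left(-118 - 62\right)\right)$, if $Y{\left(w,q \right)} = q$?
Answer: $\frac{16251669}{2} \approx 8.1258 \cdot 10^{6}$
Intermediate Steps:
$W{\left(F,M \right)} = \frac{-5 + F}{2 M}$ ($W{\left(F,M \right)} = \frac{F - 5}{M + M} = \frac{-5 + F}{2 M}$)
$342 \left(W{\left(3,4 \right)} + \left(52 - 184\right) \left(-118 - 62\right)\right) = 342 \left(\frac{-5 + 3}{2 \cdot 4} + \left(52 - 184\right) \left(-118 - 62\right)\right) = 342 \left(\frac{1}{2} \cdot \frac{1}{4} \left(-2\right) - -23760\right) = 342 \left(- \frac{1}{4} + 23760\right) = 342 \cdot \frac{95039}{4} = \frac{16251669}{2}$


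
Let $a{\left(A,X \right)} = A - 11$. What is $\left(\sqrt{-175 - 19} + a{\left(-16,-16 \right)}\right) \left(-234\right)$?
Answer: $6318 - 234 i \sqrt{194} \approx 6318.0 - 3259.2 i$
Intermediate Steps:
$a{\left(A,X \right)} = -11 + A$
$\left(\sqrt{-175 - 19} + a{\left(-16,-16 \right)}\right) \left(-234\right) = \left(\sqrt{-175 - 19} - 27\right) \left(-234\right) = \left(\sqrt{-194} - 27\right) \left(-234\right) = \left(i \sqrt{194} - 27\right) \left(-234\right) = \left(-27 + i \sqrt{194}\right) \left(-234\right) = 6318 - 234 i \sqrt{194}$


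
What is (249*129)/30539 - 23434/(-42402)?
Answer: 1038822784/647457339 ≈ 1.6045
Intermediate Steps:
(249*129)/30539 - 23434/(-42402) = 32121*(1/30539) - 23434*(-1/42402) = 32121/30539 + 11717/21201 = 1038822784/647457339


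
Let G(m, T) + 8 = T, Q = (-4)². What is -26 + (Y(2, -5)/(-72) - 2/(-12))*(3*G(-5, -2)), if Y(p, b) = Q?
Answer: -73/3 ≈ -24.333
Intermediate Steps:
Q = 16
Y(p, b) = 16
G(m, T) = -8 + T
-26 + (Y(2, -5)/(-72) - 2/(-12))*(3*G(-5, -2)) = -26 + (16/(-72) - 2/(-12))*(3*(-8 - 2)) = -26 + (16*(-1/72) - 2*(-1/12))*(3*(-10)) = -26 + (-2/9 + ⅙)*(-30) = -26 - 1/18*(-30) = -26 + 5/3 = -73/3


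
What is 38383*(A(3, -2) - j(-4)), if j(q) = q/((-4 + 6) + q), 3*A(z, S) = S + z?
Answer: -191915/3 ≈ -63972.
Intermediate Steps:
A(z, S) = S/3 + z/3 (A(z, S) = (S + z)/3 = S/3 + z/3)
j(q) = q/(2 + q)
38383*(A(3, -2) - j(-4)) = 38383*(((1/3)*(-2) + (1/3)*3) - (-4)/(2 - 4)) = 38383*((-2/3 + 1) - (-4)/(-2)) = 38383*(1/3 - (-4)*(-1)/2) = 38383*(1/3 - 1*2) = 38383*(1/3 - 2) = 38383*(-5/3) = -191915/3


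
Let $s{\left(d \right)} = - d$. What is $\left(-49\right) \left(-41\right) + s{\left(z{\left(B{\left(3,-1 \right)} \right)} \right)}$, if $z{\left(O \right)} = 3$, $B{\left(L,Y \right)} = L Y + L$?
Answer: $2006$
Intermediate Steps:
$B{\left(L,Y \right)} = L + L Y$
$\left(-49\right) \left(-41\right) + s{\left(z{\left(B{\left(3,-1 \right)} \right)} \right)} = \left(-49\right) \left(-41\right) - 3 = 2009 - 3 = 2006$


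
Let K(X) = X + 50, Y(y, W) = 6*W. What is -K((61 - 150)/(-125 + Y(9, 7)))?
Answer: -4239/83 ≈ -51.072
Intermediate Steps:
K(X) = 50 + X
-K((61 - 150)/(-125 + Y(9, 7))) = -(50 + (61 - 150)/(-125 + 6*7)) = -(50 - 89/(-125 + 42)) = -(50 - 89/(-83)) = -(50 - 89*(-1/83)) = -(50 + 89/83) = -1*4239/83 = -4239/83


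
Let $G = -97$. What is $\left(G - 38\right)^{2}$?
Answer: $18225$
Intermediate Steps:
$\left(G - 38\right)^{2} = \left(-97 - 38\right)^{2} = \left(-135\right)^{2} = 18225$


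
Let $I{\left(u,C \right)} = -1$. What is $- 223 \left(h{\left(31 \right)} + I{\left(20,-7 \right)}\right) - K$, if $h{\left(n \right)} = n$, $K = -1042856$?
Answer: $1036166$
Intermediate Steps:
$- 223 \left(h{\left(31 \right)} + I{\left(20,-7 \right)}\right) - K = - 223 \left(31 - 1\right) - -1042856 = \left(-223\right) 30 + 1042856 = -6690 + 1042856 = 1036166$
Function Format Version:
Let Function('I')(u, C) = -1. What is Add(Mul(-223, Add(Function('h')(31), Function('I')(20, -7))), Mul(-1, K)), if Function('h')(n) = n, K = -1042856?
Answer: 1036166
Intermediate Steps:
Add(Mul(-223, Add(Function('h')(31), Function('I')(20, -7))), Mul(-1, K)) = Add(Mul(-223, Add(31, -1)), Mul(-1, -1042856)) = Add(Mul(-223, 30), 1042856) = Add(-6690, 1042856) = 1036166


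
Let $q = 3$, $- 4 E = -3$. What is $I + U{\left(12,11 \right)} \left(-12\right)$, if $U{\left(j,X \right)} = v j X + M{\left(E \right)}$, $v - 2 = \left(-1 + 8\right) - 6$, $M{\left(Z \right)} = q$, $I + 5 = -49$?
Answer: $-4842$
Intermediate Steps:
$E = \frac{3}{4}$ ($E = \left(- \frac{1}{4}\right) \left(-3\right) = \frac{3}{4} \approx 0.75$)
$I = -54$ ($I = -5 - 49 = -54$)
$M{\left(Z \right)} = 3$
$v = 3$ ($v = 2 + \left(\left(-1 + 8\right) - 6\right) = 2 + \left(7 - 6\right) = 2 + 1 = 3$)
$U{\left(j,X \right)} = 3 + 3 X j$ ($U{\left(j,X \right)} = 3 j X + 3 = 3 X j + 3 = 3 + 3 X j$)
$I + U{\left(12,11 \right)} \left(-12\right) = -54 + \left(3 + 3 \cdot 11 \cdot 12\right) \left(-12\right) = -54 + \left(3 + 396\right) \left(-12\right) = -54 + 399 \left(-12\right) = -54 - 4788 = -4842$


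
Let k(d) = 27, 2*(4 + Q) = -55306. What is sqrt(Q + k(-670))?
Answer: 3*I*sqrt(3070) ≈ 166.22*I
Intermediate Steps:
Q = -27657 (Q = -4 + (1/2)*(-55306) = -4 - 27653 = -27657)
sqrt(Q + k(-670)) = sqrt(-27657 + 27) = sqrt(-27630) = 3*I*sqrt(3070)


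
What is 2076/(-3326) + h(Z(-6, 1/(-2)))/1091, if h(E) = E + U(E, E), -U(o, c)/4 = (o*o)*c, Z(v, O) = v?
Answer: 294396/1814333 ≈ 0.16226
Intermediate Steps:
U(o, c) = -4*c*o² (U(o, c) = -4*o*o*c = -4*o²*c = -4*c*o²)
h(E) = E - 4*E³ (h(E) = E - 4*E*E² = E - 4*E³)
2076/(-3326) + h(Z(-6, 1/(-2)))/1091 = 2076/(-3326) + (-6 - 4*(-6)³)/1091 = 2076*(-1/3326) + (-6 - 4*(-216))*(1/1091) = -1038/1663 + (-6 + 864)*(1/1091) = -1038/1663 + 858*(1/1091) = -1038/1663 + 858/1091 = 294396/1814333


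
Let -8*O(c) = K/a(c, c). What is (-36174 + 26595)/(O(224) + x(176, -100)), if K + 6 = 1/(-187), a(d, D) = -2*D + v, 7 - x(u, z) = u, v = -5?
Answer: 6491573352/114530395 ≈ 56.680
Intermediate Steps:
x(u, z) = 7 - u
a(d, D) = -5 - 2*D (a(d, D) = -2*D - 5 = -5 - 2*D)
K = -1123/187 (K = -6 + 1/(-187) = -6 - 1/187 = -1123/187 ≈ -6.0053)
O(c) = 1123/(1496*(-5 - 2*c)) (O(c) = -(-1123)/(1496*(-5 - 2*c)) = 1123/(1496*(-5 - 2*c)))
(-36174 + 26595)/(O(224) + x(176, -100)) = (-36174 + 26595)/(-1123/(7480 + 2992*224) + (7 - 1*176)) = -9579/(-1123/(7480 + 670208) + (7 - 176)) = -9579/(-1123/677688 - 169) = -9579/(-114530395/677688) = -9579*(-677688/114530395) = 6491573352/114530395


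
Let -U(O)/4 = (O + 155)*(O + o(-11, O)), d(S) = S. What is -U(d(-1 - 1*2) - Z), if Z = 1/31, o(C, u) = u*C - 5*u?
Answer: 26570040/961 ≈ 27648.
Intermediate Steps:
o(C, u) = -5*u + C*u (o(C, u) = C*u - 5*u = -5*u + C*u)
Z = 1/31 ≈ 0.032258
U(O) = 60*O*(155 + O) (U(O) = -4*(O + 155)*(O + O*(-5 - 11)) = -4*(155 + O)*(O + O*(-16)) = -4*(155 + O)*(O - 16*O) = -4*(155 + O)*(-15*O) = -(-60)*O*(155 + O) = 60*O*(155 + O))
-U(d(-1 - 1*2) - Z) = -60*((-1 - 1*2) - 1*1/31)*(155 + ((-1 - 1*2) - 1*1/31)) = -60*((-1 - 2) - 1/31)*(155 + ((-1 - 2) - 1/31)) = -60*(-3 - 1/31)*(155 + (-3 - 1/31)) = -60*(-94)*(155 - 94/31)/31 = -60*(-94)*4711/(31*31) = -1*(-26570040/961) = 26570040/961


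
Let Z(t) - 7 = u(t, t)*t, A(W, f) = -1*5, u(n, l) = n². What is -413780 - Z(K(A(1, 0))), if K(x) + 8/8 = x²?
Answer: -427611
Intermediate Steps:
A(W, f) = -5
K(x) = -1 + x²
Z(t) = 7 + t³ (Z(t) = 7 + t²*t = 7 + t³)
-413780 - Z(K(A(1, 0))) = -413780 - (7 + (-1 + (-5)²)³) = -413780 - (7 + (-1 + 25)³) = -413780 - (7 + 24³) = -413780 - (7 + 13824) = -413780 - 1*13831 = -413780 - 13831 = -427611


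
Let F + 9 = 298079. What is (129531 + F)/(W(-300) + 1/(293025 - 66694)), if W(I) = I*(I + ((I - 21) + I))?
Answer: 96779361931/62535255301 ≈ 1.5476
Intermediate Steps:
F = 298070 (F = -9 + 298079 = 298070)
W(I) = I*(-21 + 3*I) (W(I) = I*(I + ((-21 + I) + I)) = I*(I + (-21 + 2*I)) = I*(-21 + 3*I))
(129531 + F)/(W(-300) + 1/(293025 - 66694)) = (129531 + 298070)/(3*(-300)*(-7 - 300) + 1/(293025 - 66694)) = 427601/(3*(-300)*(-307) + 1/226331) = 427601/(276300 + 1/226331) = 427601/(62535255301/226331) = 427601*(226331/62535255301) = 96779361931/62535255301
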